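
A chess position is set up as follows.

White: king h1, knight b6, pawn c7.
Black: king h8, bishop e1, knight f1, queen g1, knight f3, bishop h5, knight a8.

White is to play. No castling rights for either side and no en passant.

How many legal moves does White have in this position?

White to move; king on h1.
In check: yes, from the black queen on g1.
Legal moves: none.
Count: 0.

0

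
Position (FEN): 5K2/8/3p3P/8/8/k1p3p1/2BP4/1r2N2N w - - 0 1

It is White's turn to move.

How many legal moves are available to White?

23

White to move; king on f8.
In check: no.
Legal moves: Kg8, Ke8, Kg7, Kf7, Ke7, Bh7, Bg6, Bf5, Be4, Ba4, Bd3, Bb3, Bd1, Bxb1, Nxg3, Nf2, Nf3, Nd3, Ng2, dxc3, h7, d3, d4.
Count: 23.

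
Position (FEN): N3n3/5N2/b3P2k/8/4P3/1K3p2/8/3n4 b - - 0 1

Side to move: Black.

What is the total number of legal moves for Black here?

4

Black to move; king on h6.
In check: yes, from the white knight on f7.
Legal moves: Kh7, Kg7, Kg6, Kh5.
Count: 4.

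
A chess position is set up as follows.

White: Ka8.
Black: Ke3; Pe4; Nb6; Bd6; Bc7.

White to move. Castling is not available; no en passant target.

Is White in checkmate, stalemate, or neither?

neither

White to move; white king on a8.
In check: yes, from the black knight on b6.
Legal moves for White: Kb7, Ka7.
White is in check but has 2 legal moves → neither.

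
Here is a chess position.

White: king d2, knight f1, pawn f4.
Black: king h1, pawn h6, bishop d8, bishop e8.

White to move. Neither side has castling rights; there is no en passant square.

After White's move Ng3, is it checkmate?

After Ng3: black king on h1; in check: yes, from the white knight on g3.
Black has 3 legal replies: Kh2, Kg2, Kg1.
In check but a legal move exists → not checkmate.

no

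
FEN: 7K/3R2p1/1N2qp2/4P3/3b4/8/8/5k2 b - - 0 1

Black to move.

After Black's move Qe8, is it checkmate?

After Qe8: white king on h8; in check: yes, from the black queen on e8.
White has 2 legal replies: Kh7, Kxg7.
In check but a legal move exists → not checkmate.

no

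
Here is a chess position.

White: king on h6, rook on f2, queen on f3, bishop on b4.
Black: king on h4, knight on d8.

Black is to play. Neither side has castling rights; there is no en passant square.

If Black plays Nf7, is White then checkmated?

no

After Nf7: white king on h6; in check: yes, from the black knight on f7.
White has 4 legal replies: Kh7, Kg7, Kg6, Qxf7.
In check but a legal move exists → not checkmate.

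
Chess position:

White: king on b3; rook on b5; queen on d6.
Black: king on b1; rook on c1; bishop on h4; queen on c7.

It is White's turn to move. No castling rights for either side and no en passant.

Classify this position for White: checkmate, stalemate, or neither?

neither

White to move; white king on b3.
In check: no.
Legal moves for White include: Qf8, Qd8, Qe7, Qd7, Qxc7, Qh6, Qg6+, Qf6, Qe6, Qc6, Qb6, Qa6, Qe5, Qd5, Qc5, Qf4, Qd4, Qb4, ... (list truncated; more exist).
White has legal moves and is not in check → neither.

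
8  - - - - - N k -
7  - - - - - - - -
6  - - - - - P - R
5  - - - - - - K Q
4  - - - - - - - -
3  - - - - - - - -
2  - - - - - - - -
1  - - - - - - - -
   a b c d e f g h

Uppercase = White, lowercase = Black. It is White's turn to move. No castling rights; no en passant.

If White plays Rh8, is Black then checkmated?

yes

After Rh8: black king on g8; in check: yes, from the white rook on h8.
King squares — f7: attacked by Qh5; g7: attacked by Pf6; h7: attacked by Qh5; f8: attacked by Rh8; h8: attacked by Qh5.
Black has no legal moves → checkmate.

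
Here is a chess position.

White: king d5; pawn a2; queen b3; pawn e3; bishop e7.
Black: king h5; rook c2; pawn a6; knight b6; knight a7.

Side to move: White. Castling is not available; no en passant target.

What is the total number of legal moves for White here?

White to move; king on d5.
In check: yes, from the black knight on b6.
Legal moves: Ke6, Kd6, Ke5, Ke4, Kd4, Qxb6.
Count: 6.

6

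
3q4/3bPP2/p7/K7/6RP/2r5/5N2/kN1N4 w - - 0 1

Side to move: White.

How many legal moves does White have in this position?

White to move; king on a5.
In check: yes, from the black queen on d8.
Legal moves: Kxa6, Kb4, exd8=Q, exd8=R, exd8=B, exd8=N.
Count: 6.

6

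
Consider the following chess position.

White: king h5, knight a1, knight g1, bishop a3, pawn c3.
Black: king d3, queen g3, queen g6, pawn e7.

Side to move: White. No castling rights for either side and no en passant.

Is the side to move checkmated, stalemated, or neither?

White to move; white king on h5.
In check: yes, from the black queen on g6.
King squares — g4: attacked by Qg3; h4: attacked by Qg3; g5: attacked by Qg3; g6: attacked by Qg3; h6: attacked by Qg6.
Legal moves for White: none.
In check with no legal moves → checkmate.

checkmate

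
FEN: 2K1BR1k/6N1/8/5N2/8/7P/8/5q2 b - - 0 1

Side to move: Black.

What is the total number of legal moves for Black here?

Black to move; king on h8.
In check: yes, from the white rook on f8.
Legal moves: Kh7.
Count: 1.

1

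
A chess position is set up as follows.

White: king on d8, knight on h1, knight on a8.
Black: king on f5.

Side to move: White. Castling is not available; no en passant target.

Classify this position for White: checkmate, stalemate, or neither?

White to move; white king on d8.
In check: no.
Legal moves for White: Ke8, Kc8, Ke7, Kd7, Kc7, Nc7, Nb6, Ng3+, Nf2.
White has 9 legal moves and is not in check → neither.

neither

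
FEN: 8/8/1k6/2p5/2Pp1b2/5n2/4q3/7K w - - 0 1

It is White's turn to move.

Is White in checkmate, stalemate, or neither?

White to move; white king on h1.
In check: no.
King squares — g1: attacked by Nf3; g2: attacked by Qe2; h2: attacked by Qe2.
Legal moves for White: none.
Not in check and no legal moves → stalemate.

stalemate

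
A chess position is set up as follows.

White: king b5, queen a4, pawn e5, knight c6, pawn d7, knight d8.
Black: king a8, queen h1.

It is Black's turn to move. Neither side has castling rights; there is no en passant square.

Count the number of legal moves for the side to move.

Black to move; king on a8.
In check: yes, from the white queen on a4.
Legal moves: none.
Count: 0.

0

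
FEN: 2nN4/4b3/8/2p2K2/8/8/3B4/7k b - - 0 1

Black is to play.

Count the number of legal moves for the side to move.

Black to move; king on h1.
In check: no.
Legal moves: Na7, Nd6+, Nb6, Bf8, Bxd8, Bf6, Bd6, Bg5, Bh4, Kh2, Kg2, Kg1, c4.
Count: 13.

13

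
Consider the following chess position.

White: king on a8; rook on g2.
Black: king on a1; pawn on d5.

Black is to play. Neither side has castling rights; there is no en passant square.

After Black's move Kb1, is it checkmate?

no

After Kb1: white king on a8; in check: no.
White is not in check, so this cannot be checkmate.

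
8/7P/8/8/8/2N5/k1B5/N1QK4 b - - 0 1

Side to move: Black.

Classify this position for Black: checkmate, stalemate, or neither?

Black to move; black king on a2.
In check: yes, from the white knight on c3.
King squares — a1: attacked by Qc1; b1: attacked by Qc1; b2: attacked by Qc1; a3: attacked by Qc1; b3: attacked by Na1.
Legal moves for Black: none.
In check with no legal moves → checkmate.

checkmate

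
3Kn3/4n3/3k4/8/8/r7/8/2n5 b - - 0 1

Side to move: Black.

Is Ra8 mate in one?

yes

After Ra8: white king on d8; in check: yes, from the black rook on a8.
King squares — c7: attacked by Kd6; d7: attacked by Kd6; e7: attacked by Kd6; c8: attacked by Ne7; e8: attacked by Ra8.
White has no legal moves → checkmate.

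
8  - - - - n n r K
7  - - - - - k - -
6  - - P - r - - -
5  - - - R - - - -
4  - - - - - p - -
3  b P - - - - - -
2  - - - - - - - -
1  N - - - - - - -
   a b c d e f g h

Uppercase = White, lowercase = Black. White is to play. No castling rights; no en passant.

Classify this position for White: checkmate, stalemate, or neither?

White to move; white king on h8.
In check: yes, from the black rook on g8.
King squares — g7: attacked by Kf7; h7: attacked by Nf8; g8: attacked by Kf7.
Legal moves for White: none.
In check with no legal moves → checkmate.

checkmate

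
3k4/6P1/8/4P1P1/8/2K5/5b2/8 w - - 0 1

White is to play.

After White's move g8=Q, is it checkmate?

After g8=Q: black king on d8; in check: yes, from the white queen on g8.
Black has 3 legal replies: Ke7, Kd7, Kc7.
In check but a legal move exists → not checkmate.

no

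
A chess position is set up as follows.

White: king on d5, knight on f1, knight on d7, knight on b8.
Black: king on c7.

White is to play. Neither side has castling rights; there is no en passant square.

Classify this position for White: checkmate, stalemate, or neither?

White to move; white king on d5.
In check: no.
Legal moves for White: Nc6, Na6+, Nf8, Nf6, Nb6, Ne5, Nc5, Ke6, Ke5, Kc5, Ke4, Kd4, Kc4, Ng3, Ne3, Nh2, Nd2.
White has 17 legal moves and is not in check → neither.

neither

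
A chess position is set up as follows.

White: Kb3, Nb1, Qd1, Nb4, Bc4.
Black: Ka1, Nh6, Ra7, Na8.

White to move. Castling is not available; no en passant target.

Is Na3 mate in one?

After Na3: black king on a1; in check: yes, from the white queen on d1.
King squares — b1: attacked by Qd1; a2: attacked by Kb3; b2: attacked by Kb3.
Black has no legal moves → checkmate.

yes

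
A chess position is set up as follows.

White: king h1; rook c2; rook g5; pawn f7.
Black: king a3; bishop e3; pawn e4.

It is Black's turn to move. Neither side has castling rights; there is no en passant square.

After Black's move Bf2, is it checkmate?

After Bf2: white king on h1; in check: no.
White is not in check, so this cannot be checkmate.

no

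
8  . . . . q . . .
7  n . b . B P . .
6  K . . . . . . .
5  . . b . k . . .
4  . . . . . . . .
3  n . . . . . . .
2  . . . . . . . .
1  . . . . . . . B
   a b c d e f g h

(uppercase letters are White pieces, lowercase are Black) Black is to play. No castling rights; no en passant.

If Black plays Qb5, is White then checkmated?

After Qb5: white king on a6; in check: yes, from the black queen on b5.
King squares — a5: attacked by Qb5; b5: attacked by Na3; b6: attacked by Qb5; a7: attacked by Bc5; b7: attacked by Qb5.
White has no legal moves → checkmate.

yes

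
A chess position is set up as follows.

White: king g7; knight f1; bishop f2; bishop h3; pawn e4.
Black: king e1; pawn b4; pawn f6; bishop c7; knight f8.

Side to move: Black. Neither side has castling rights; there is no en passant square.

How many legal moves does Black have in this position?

3

Black to move; king on e1.
In check: yes, from the white bishop on f2.
Legal moves: Kxf2, Ke2, Kd1.
Count: 3.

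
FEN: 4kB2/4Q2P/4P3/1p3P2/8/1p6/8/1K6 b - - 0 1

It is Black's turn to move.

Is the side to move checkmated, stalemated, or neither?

checkmate

Black to move; black king on e8.
In check: yes, from the white queen on e7.
King squares — d7: attacked by Pe6; e7: attacked by Bf8; f7: attacked by Pe6; d8: attacked by Qe7; f8: attacked by Qe7.
Legal moves for Black: none.
In check with no legal moves → checkmate.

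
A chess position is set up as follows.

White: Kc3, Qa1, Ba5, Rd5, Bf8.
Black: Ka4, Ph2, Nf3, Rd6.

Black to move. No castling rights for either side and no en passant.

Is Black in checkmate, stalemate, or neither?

checkmate

Black to move; black king on a4.
In check: yes, from the white queen on a1.
King squares — a3: attacked by Qa1; b3: attacked by Kc3; b4: attacked by Kc3; a5: attacked by Qa1; b5: attacked by Rd5.
Legal moves for Black: none.
In check with no legal moves → checkmate.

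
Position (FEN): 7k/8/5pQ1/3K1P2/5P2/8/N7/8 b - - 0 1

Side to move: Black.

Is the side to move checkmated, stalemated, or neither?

Black to move; black king on h8.
In check: no.
King squares — g7: attacked by Qg6; h7: attacked by Qg6; g8: attacked by Qg6.
Legal moves for Black: none.
Not in check and no legal moves → stalemate.

stalemate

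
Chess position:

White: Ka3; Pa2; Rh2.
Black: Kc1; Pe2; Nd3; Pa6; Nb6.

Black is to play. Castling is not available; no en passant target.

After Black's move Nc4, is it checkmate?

no

After Nc4: white king on a3; in check: yes, from the black knight on c4.
White has 2 legal replies: Ka4, Kb3.
In check but a legal move exists → not checkmate.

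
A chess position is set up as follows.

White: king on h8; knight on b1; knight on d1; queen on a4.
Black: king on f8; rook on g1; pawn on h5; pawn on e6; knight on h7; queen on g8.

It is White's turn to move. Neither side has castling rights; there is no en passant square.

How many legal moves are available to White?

0

White to move; king on h8.
In check: yes, from the black queen on g8.
Legal moves: none.
Count: 0.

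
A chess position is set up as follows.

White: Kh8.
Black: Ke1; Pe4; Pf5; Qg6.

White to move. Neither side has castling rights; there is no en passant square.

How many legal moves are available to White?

White to move; king on h8.
In check: no.
Legal moves: none.
Count: 0.

0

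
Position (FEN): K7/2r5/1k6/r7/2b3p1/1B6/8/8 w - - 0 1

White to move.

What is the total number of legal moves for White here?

White to move; king on a8.
In check: yes, from the black rook on a5.
Legal moves: Kb8.
Count: 1.

1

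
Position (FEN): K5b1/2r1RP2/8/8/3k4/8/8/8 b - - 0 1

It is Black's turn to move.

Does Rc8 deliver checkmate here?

no

After Rc8: white king on a8; in check: yes, from the black rook on c8.
White has 2 legal replies: Kb7, Ka7.
In check but a legal move exists → not checkmate.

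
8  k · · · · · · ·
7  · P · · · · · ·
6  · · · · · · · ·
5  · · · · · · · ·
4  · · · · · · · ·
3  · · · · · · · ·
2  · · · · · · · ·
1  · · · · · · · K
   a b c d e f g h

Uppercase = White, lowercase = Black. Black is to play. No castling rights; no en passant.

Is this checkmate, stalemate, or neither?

neither

Black to move; black king on a8.
In check: yes, from the white pawn on b7.
Legal moves for Black: Kb8, Kxb7, Ka7.
Black is in check but has 3 legal moves → neither.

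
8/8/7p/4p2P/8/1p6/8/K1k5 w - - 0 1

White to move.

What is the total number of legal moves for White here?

0

White to move; king on a1.
In check: no.
Legal moves: none.
Count: 0.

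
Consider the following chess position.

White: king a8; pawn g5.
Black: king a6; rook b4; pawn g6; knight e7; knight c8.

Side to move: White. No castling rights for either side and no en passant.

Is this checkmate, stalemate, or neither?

White to move; white king on a8.
In check: no.
King squares — a7: attacked by Ka6; b7: attacked by Rb4; b8: attacked by Rb4.
Legal moves for White: none.
Not in check and no legal moves → stalemate.

stalemate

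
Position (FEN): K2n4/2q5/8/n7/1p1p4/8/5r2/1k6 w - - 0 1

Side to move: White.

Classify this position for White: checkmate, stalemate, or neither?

stalemate

White to move; white king on a8.
In check: no.
King squares — a7: attacked by Qc7; b7: attacked by Na5; b8: attacked by Qc7.
Legal moves for White: none.
Not in check and no legal moves → stalemate.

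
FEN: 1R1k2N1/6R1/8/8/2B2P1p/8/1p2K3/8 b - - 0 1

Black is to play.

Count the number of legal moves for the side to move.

0

Black to move; king on d8.
In check: yes, from the white rook on b8.
Legal moves: none.
Count: 0.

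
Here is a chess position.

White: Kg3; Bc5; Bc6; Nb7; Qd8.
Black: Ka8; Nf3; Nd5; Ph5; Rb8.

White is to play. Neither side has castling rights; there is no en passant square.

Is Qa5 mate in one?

After Qa5: black king on a8; in check: yes, from the white queen on a5.
King squares — a7: attacked by Qa5; b7: attacked by Bc6; b8: own rook.
Black has no legal moves → checkmate.

yes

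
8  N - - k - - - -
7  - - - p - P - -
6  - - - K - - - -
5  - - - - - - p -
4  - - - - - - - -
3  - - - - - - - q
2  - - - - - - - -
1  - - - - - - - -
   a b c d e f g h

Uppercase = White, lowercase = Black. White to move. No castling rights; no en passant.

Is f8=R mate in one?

yes

After f8=R: black king on d8; in check: yes, from the white rook on f8.
King squares — c7: attacked by Kd6; d7: own pawn; e7: attacked by Kd6; c8: attacked by Rf8; e8: attacked by Rf8.
Black has no legal moves → checkmate.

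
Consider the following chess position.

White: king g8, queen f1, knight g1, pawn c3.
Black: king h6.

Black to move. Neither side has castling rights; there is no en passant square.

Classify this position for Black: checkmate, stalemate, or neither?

Black to move; black king on h6.
In check: no.
Legal moves for Black: Kg6, Kh5, Kg5.
Black has 3 legal moves and is not in check → neither.

neither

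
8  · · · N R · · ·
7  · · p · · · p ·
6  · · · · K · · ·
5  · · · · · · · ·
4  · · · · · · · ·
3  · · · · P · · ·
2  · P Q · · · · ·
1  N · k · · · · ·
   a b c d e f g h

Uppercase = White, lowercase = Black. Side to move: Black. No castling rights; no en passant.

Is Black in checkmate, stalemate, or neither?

checkmate

Black to move; black king on c1.
In check: yes, from the white queen on c2.
King squares — b1: attacked by Qc2; d1: attacked by Qc2; b2: attacked by Qc2; c2: attacked by Na1; d2: attacked by Qc2.
Legal moves for Black: none.
In check with no legal moves → checkmate.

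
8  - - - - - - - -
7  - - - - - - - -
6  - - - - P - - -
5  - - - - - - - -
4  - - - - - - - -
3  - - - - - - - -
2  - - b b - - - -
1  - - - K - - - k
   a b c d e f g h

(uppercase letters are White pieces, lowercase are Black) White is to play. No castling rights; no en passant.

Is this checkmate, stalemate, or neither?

neither

White to move; white king on d1.
In check: yes, from the black bishop on c2.
Legal moves for White: Ke2, Kxd2, Kxc2.
White is in check but has 3 legal moves → neither.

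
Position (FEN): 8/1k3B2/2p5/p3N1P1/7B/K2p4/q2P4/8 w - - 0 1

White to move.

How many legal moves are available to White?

2

White to move; king on a3.
In check: yes, from the black queen on a2.
Legal moves: Kxa2, Bxa2.
Count: 2.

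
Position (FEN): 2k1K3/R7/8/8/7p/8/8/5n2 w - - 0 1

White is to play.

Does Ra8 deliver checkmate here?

After Ra8: black king on c8; in check: yes, from the white rook on a8.
Black has 2 legal replies: Kc7, Kb7.
In check but a legal move exists → not checkmate.

no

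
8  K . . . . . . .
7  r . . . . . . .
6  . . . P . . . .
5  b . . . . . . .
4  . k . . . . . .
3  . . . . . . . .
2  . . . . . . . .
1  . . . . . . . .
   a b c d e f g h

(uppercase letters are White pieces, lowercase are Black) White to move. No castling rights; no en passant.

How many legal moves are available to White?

2

White to move; king on a8.
In check: yes, from the black rook on a7.
Legal moves: Kb8, Kxa7.
Count: 2.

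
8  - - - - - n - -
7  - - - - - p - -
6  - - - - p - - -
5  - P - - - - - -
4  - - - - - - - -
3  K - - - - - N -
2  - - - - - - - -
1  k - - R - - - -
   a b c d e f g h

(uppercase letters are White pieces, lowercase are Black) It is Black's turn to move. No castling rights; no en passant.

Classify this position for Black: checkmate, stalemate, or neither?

Black to move; black king on a1.
In check: yes, from the white rook on d1.
King squares — b1: attacked by Rd1; a2: attacked by Ka3; b2: attacked by Ka3.
Legal moves for Black: none.
In check with no legal moves → checkmate.

checkmate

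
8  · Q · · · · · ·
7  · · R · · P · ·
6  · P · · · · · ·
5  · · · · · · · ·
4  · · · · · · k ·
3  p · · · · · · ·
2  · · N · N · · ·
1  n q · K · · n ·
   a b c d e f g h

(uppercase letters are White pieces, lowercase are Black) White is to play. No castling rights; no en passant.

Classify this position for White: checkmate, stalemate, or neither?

neither

White to move; white king on d1.
In check: yes, from the black queen on b1.
King squares — c1: attacked by Qb1; e1: attacked by Qb1; c2: own knight; d2: available; e2: own knight.
Legal moves for White: Kd2, Nc1.
White is in check but has 2 legal moves → neither.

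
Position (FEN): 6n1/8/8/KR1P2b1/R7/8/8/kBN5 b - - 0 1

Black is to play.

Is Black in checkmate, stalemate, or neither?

Black to move; black king on a1.
In check: yes, from the white rook on a4.
King squares — b1: attacked by Rb5; a2: attacked by Bb1; b2: attacked by Rb5.
Legal moves for Black: none.
In check with no legal moves → checkmate.

checkmate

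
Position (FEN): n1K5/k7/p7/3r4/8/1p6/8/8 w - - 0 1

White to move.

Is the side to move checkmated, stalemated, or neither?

stalemate

White to move; white king on c8.
In check: no.
King squares — b7: attacked by Ka7; c7: attacked by Na8; d7: attacked by Rd5; b8: attacked by Ka7; d8: attacked by Rd5.
Legal moves for White: none.
Not in check and no legal moves → stalemate.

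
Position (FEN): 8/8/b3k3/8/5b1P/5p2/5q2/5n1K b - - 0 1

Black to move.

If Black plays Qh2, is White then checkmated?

yes

After Qh2: white king on h1; in check: yes, from the black queen on h2.
King squares — g1: attacked by Qh2; g2: attacked by Qh2; h2: attacked by Nf1.
White has no legal moves → checkmate.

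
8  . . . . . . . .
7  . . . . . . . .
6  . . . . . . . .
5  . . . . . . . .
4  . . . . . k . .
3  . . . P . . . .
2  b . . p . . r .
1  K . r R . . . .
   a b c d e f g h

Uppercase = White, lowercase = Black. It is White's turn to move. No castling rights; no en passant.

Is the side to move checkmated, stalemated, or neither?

neither

White to move; white king on a1.
In check: yes, from the black rook on c1.
King squares — b1: attacked by Rc1; a2: available; b2: available.
Legal moves for White: Kb2, Kxa2, Rxc1.
White is in check but has 3 legal moves → neither.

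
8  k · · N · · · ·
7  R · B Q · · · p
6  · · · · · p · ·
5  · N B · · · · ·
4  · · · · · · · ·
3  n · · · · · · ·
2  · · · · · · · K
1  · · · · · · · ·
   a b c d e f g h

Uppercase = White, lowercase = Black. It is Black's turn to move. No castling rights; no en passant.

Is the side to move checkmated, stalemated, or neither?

Black to move; black king on a8.
In check: yes, from the white rook on a7.
King squares — a7: attacked by Nb5; b7: attacked by Ra7; b8: attacked by Bc7.
Legal moves for Black: none.
In check with no legal moves → checkmate.

checkmate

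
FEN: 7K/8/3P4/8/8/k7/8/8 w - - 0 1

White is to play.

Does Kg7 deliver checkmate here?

After Kg7: black king on a3; in check: no.
Black is not in check, so this cannot be checkmate.

no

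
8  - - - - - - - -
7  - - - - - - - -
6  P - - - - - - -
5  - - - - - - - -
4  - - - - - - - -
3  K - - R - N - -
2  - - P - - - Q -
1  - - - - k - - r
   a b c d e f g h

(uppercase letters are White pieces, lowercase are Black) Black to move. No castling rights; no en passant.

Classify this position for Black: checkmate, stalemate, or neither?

Black to move; black king on e1.
In check: yes, from the white knight on f3.
King squares — d1: attacked by Rd3; f1: attacked by Qg2; d2: attacked by Qg2; e2: attacked by Qg2; f2: attacked by Qg2.
Legal moves for Black: none.
In check with no legal moves → checkmate.

checkmate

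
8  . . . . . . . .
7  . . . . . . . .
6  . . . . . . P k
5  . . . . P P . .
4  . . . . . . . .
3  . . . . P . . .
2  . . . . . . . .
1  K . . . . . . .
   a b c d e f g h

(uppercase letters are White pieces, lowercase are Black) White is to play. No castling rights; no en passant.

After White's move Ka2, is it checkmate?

After Ka2: black king on h6; in check: no.
Black is not in check, so this cannot be checkmate.

no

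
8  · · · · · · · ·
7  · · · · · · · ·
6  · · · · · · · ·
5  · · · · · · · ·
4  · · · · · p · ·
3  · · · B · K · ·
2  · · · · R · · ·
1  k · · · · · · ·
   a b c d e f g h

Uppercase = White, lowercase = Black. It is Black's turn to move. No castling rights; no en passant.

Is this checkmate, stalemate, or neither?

stalemate

Black to move; black king on a1.
In check: no.
King squares — b1: attacked by Bd3; a2: attacked by Re2; b2: attacked by Re2.
Legal moves for Black: none.
Not in check and no legal moves → stalemate.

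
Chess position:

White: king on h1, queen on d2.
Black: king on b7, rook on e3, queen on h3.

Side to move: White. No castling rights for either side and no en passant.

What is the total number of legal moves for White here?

White to move; king on h1.
In check: yes, from the black queen on h3.
Legal moves: Kg1, Qh2.
Count: 2.

2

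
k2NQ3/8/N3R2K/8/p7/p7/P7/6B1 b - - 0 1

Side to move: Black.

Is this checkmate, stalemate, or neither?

stalemate

Black to move; black king on a8.
In check: no.
King squares — a7: attacked by Bg1; b7: attacked by Nd8; b8: attacked by Na6.
Legal moves for Black: none.
Not in check and no legal moves → stalemate.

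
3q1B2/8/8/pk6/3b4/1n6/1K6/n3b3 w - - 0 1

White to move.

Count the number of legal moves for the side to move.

White to move; king on b2.
In check: yes, from the black bishop on d4.
Legal moves: Ka3, Ka2, Kb1.
Count: 3.

3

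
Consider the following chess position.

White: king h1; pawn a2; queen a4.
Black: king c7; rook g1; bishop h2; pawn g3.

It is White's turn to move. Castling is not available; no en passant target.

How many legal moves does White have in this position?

0

White to move; king on h1.
In check: yes, from the black rook on g1.
Legal moves: none.
Count: 0.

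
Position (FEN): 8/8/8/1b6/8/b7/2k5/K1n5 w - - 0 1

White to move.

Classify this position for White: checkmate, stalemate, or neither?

stalemate

White to move; white king on a1.
In check: no.
King squares — b1: attacked by Kc2; a2: attacked by Nc1; b2: attacked by Kc2.
Legal moves for White: none.
Not in check and no legal moves → stalemate.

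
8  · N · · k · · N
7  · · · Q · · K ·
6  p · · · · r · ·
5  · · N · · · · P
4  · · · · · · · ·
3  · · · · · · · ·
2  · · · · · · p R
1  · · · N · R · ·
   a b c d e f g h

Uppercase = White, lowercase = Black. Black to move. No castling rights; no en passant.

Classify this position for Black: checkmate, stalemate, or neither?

checkmate

Black to move; black king on e8.
In check: yes, from the white queen on d7.
King squares — d7: attacked by Nc5; e7: attacked by Qd7; f7: attacked by Qd7; d8: attacked by Qd7; f8: attacked by Kg7.
Legal moves for Black: none.
In check with no legal moves → checkmate.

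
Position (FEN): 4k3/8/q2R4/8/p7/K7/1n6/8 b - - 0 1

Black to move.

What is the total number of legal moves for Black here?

Black to move; king on e8.
In check: no.
Legal moves: Kf8, Kf7, Ke7, Qc8, Qa8, Qb7, Qa7, Qxd6+, Qc6, Qb6, Qb5, Qa5, Qc4, Qd3+, Qe2, Qf1, Nc4+, Nd3, Nd1.
Count: 19.

19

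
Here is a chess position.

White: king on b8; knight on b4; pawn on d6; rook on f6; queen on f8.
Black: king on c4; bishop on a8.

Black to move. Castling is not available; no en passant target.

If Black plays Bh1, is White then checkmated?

no

After Bh1: white king on b8; in check: no.
White is not in check, so this cannot be checkmate.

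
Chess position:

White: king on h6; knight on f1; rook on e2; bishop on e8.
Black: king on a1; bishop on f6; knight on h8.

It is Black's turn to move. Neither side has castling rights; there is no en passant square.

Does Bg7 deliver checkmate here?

no

After Bg7: white king on h6; in check: yes, from the black bishop on g7.
White has 4 legal replies: Kh7, Kxg7, Kh5, Kg5.
In check but a legal move exists → not checkmate.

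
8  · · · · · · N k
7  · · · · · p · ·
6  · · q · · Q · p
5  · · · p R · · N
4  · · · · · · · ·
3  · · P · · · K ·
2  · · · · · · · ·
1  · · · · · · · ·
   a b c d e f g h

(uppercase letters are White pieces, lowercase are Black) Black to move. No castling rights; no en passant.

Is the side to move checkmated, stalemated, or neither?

Black to move; black king on h8.
In check: yes, from the white queen on f6.
King squares — g7: attacked by Nh5; h7: available; g8: available.
Legal moves for Black: Kxg8, Kh7, Qxf6.
Black is in check but has 3 legal moves → neither.

neither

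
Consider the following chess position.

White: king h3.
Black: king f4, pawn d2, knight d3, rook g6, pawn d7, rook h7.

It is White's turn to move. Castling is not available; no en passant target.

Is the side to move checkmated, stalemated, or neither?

checkmate

White to move; white king on h3.
In check: yes, from the black rook on h7.
King squares — g2: attacked by Rg6; h2: attacked by Rh7; g3: attacked by Kf4; g4: attacked by Kf4; h4: attacked by Rh7.
Legal moves for White: none.
In check with no legal moves → checkmate.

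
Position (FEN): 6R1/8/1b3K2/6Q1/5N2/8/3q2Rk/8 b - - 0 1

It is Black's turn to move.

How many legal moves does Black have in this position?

Black to move; king on h2.
In check: yes, from the white rook on g2.
Legal moves: Kh1, Qxg2.
Count: 2.

2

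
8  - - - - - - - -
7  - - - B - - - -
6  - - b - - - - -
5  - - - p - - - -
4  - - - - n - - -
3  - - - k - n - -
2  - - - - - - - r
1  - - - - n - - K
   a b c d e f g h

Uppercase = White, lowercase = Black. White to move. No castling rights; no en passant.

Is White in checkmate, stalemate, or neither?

White to move; white king on h1.
In check: yes, from the black rook on h2.
King squares — g1: attacked by Nf3; g2: attacked by Ne1; h2: attacked by Nf3.
Legal moves for White: none.
In check with no legal moves → checkmate.

checkmate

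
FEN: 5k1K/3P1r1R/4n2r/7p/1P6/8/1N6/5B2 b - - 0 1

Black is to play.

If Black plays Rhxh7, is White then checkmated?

yes

After Rhxh7: white king on h8; in check: yes, from the black rook on h7.
King squares — g7: attacked by Ne6; h7: attacked by Rf7; g8: attacked by Kf8.
White has no legal moves → checkmate.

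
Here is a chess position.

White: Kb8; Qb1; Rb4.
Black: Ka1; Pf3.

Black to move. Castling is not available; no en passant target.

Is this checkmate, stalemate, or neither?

checkmate

Black to move; black king on a1.
In check: yes, from the white queen on b1.
King squares — b1: attacked by Rb4; a2: attacked by Qb1; b2: attacked by Qb1.
Legal moves for Black: none.
In check with no legal moves → checkmate.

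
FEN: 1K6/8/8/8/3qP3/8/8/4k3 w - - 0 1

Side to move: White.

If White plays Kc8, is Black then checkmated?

After Kc8: black king on e1; in check: no.
Black is not in check, so this cannot be checkmate.

no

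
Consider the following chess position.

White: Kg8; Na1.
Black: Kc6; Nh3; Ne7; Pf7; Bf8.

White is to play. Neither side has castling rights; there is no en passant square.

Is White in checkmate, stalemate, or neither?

neither

White to move; white king on g8.
In check: yes, from the black knight on e7.
Legal moves for White: Kh8, Kxf8, Kh7, Kxf7.
White is in check but has 4 legal moves → neither.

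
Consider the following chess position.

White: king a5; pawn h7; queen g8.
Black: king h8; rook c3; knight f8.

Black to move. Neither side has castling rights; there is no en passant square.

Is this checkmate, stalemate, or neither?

checkmate

Black to move; black king on h8.
In check: yes, from the white queen on g8.
King squares — g7: attacked by Qg8; h7: attacked by Qg8; g8: attacked by Ph7.
Legal moves for Black: none.
In check with no legal moves → checkmate.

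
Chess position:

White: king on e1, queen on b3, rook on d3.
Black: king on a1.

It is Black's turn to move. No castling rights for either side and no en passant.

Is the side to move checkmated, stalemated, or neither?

stalemate

Black to move; black king on a1.
In check: no.
King squares — b1: attacked by Qb3; a2: attacked by Qb3; b2: attacked by Qb3.
Legal moves for Black: none.
Not in check and no legal moves → stalemate.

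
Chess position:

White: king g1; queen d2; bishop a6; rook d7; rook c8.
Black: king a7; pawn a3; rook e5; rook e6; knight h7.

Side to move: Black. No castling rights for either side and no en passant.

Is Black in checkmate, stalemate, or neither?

neither

Black to move; black king on a7.
In check: yes, from the white rook on d7.
King squares — a6: available; b6: available; b7: attacked by Ba6; a8: attacked by Rc8; b8: attacked by Rc8.
Legal moves for Black: Kb6, Kxa6.
Black is in check but has 2 legal moves → neither.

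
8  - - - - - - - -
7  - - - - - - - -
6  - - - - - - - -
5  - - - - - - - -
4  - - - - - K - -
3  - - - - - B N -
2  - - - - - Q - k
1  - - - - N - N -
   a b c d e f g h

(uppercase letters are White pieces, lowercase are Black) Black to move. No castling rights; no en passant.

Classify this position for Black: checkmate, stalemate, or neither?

Black to move; black king on h2.
In check: yes, from the white queen on f2.
King squares — g1: attacked by Qf2; h1: attacked by Bf3; g2: attacked by Ne1; g3: attacked by Qf2; h3: attacked by Ng1.
Legal moves for Black: none.
In check with no legal moves → checkmate.

checkmate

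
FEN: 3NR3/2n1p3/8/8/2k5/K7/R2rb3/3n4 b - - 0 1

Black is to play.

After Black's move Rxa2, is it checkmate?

After Rxa2: white king on a3; in check: yes, from the black rook on a2.
White has 1 legal reply: Kxa2.
In check but a legal move exists → not checkmate.

no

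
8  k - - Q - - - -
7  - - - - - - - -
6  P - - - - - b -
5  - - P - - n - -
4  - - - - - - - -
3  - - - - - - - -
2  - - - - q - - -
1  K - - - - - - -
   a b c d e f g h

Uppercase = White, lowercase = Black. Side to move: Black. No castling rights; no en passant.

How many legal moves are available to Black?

Black to move; king on a8.
In check: yes, from the white queen on d8.
Legal moves: Ka7.
Count: 1.

1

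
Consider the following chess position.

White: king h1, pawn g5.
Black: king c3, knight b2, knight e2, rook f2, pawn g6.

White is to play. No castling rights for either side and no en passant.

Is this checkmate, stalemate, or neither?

White to move; white king on h1.
In check: no.
King squares — g1: attacked by Ne2; g2: attacked by Rf2; h2: attacked by Rf2.
Legal moves for White: none.
Not in check and no legal moves → stalemate.

stalemate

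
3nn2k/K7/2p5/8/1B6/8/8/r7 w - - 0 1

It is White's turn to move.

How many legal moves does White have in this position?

4

White to move; king on a7.
In check: yes, from the black rook on a1.
Legal moves: Kb8, Kb6, Ba5, Ba3.
Count: 4.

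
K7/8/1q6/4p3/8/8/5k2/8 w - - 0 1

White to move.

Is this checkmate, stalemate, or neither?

stalemate

White to move; white king on a8.
In check: no.
King squares — a7: attacked by Qb6; b7: attacked by Qb6; b8: attacked by Qb6.
Legal moves for White: none.
Not in check and no legal moves → stalemate.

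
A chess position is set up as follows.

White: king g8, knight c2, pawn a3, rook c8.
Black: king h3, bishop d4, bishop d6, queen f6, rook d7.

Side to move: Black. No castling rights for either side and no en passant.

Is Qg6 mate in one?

yes

After Qg6: white king on g8; in check: yes, from the black queen on g6.
King squares — f7: attacked by Qg6; g7: attacked by Bd4; h7: attacked by Qg6; f8: attacked by Bd6; h8: attacked by Bd4.
White has no legal moves → checkmate.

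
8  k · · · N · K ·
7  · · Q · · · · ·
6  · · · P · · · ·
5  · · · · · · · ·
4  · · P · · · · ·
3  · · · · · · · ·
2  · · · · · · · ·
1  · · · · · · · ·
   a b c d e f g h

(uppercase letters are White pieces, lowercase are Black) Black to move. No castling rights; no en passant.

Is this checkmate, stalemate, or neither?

Black to move; black king on a8.
In check: no.
King squares — a7: attacked by Qc7; b7: attacked by Qc7; b8: attacked by Qc7.
Legal moves for Black: none.
Not in check and no legal moves → stalemate.

stalemate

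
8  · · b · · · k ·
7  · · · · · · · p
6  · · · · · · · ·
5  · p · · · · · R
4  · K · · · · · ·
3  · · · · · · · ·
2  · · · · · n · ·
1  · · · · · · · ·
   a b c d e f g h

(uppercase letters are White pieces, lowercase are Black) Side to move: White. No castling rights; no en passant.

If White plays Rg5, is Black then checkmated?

After Rg5: black king on g8; in check: yes, from the white rook on g5.
Black has 3 legal replies: Kh8, Kf8, Kf7.
In check but a legal move exists → not checkmate.

no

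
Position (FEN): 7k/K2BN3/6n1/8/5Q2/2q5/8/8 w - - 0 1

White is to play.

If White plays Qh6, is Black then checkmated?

yes

After Qh6: black king on h8; in check: yes, from the white queen on h6.
King squares — g7: attacked by Qh6; h7: attacked by Qh6; g8: attacked by Ne7.
Black has no legal moves → checkmate.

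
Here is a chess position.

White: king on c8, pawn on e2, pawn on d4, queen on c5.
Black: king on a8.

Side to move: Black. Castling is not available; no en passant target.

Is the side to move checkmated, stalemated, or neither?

Black to move; black king on a8.
In check: no.
King squares — a7: attacked by Qc5; b7: attacked by Kc8; b8: attacked by Kc8.
Legal moves for Black: none.
Not in check and no legal moves → stalemate.

stalemate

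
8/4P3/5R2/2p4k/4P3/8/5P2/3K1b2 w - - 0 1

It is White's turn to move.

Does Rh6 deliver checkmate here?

no

After Rh6: black king on h5; in check: yes, from the white rook on h6.
Black has 3 legal replies: Kxh6, Kg5, Kg4.
In check but a legal move exists → not checkmate.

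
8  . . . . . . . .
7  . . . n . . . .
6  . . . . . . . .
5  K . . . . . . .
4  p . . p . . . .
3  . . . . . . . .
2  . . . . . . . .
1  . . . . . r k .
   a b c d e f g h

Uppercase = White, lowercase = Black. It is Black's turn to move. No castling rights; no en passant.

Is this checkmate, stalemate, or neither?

neither

Black to move; black king on g1.
In check: no.
Legal moves for Black include: Nf8, Nb8, Nf6, Nb6, Ne5, Nc5, Kh2, Kg2, Kf2, Kh1, Rf8, Rf7, Rf6, Rf5+, Rf4, Rf3, Rf2, Re1, ... (list truncated; more exist).
Black has legal moves and is not in check → neither.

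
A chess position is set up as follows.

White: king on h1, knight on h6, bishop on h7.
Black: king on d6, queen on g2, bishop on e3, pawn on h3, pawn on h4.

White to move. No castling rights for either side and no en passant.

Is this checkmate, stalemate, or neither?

checkmate

White to move; white king on h1.
In check: yes, from the black queen on g2.
King squares — g1: attacked by Qg2; g2: attacked by Ph3; h2: attacked by Qg2.
Legal moves for White: none.
In check with no legal moves → checkmate.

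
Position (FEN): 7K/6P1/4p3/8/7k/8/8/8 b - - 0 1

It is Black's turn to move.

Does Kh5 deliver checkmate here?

After Kh5: white king on h8; in check: no.
White is not in check, so this cannot be checkmate.

no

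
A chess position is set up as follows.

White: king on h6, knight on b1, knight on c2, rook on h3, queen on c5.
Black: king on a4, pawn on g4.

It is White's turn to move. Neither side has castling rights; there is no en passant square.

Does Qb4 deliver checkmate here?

After Qb4: black king on a4; in check: yes, from the white queen on b4.
King squares — a3: attacked by Nb1; b3: attacked by Rh3; b4: attacked by Nc2; a5: attacked by Qb4; b5: attacked by Qb4.
Black has no legal moves → checkmate.

yes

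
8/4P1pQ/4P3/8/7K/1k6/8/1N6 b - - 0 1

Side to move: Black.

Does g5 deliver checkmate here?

no

After g5: white king on h4; in check: yes, from the black pawn on g5.
White has 5 legal replies: Kh5, Kxg5, Kg4, Kh3, Kg3.
In check but a legal move exists → not checkmate.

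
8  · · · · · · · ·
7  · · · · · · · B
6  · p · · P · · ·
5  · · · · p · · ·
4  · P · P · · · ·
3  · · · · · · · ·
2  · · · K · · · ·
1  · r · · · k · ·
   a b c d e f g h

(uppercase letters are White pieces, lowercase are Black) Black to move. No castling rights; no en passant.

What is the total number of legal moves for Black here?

Black to move; king on f1.
In check: no.
Legal moves: Kg2, Kf2, Kg1, Rxb4, Rb3, Rb2+, Re1, Rd1+, Rc1, Ra1, exd4, b5, e4.
Count: 13.

13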